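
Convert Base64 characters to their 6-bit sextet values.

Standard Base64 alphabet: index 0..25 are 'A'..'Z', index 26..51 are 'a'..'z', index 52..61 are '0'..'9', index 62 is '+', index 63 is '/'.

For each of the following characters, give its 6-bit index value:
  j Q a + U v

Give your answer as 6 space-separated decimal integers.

Answer: 35 16 26 62 20 47

Derivation:
'j': a..z range, 26 + ord('j') − ord('a') = 35
'Q': A..Z range, ord('Q') − ord('A') = 16
'a': a..z range, 26 + ord('a') − ord('a') = 26
'+': index 62
'U': A..Z range, ord('U') − ord('A') = 20
'v': a..z range, 26 + ord('v') − ord('a') = 47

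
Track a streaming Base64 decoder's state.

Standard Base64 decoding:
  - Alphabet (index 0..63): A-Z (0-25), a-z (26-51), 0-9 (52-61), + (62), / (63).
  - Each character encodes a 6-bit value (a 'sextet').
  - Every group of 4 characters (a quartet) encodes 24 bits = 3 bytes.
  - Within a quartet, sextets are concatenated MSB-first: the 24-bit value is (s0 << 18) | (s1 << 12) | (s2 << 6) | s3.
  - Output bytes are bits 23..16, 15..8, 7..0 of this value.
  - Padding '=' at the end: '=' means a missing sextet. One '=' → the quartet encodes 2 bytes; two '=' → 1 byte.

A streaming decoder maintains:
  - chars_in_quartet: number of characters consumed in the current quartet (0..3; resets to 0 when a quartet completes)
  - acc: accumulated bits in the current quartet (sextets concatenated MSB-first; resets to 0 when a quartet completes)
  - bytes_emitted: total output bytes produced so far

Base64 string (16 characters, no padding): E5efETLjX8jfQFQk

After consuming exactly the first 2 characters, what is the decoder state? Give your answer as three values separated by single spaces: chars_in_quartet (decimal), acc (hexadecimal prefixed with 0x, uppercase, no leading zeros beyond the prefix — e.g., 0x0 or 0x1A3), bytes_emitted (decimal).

After char 0 ('E'=4): chars_in_quartet=1 acc=0x4 bytes_emitted=0
After char 1 ('5'=57): chars_in_quartet=2 acc=0x139 bytes_emitted=0

Answer: 2 0x139 0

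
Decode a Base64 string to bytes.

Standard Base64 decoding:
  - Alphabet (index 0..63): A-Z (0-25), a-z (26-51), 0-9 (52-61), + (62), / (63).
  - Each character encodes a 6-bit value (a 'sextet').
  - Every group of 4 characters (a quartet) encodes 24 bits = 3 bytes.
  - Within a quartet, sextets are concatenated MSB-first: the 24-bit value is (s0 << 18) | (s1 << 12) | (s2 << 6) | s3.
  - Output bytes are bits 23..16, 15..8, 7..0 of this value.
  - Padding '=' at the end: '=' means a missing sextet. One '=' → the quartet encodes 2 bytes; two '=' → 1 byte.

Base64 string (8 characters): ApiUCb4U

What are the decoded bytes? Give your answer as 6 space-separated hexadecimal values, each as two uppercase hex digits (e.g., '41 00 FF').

After char 0 ('A'=0): chars_in_quartet=1 acc=0x0 bytes_emitted=0
After char 1 ('p'=41): chars_in_quartet=2 acc=0x29 bytes_emitted=0
After char 2 ('i'=34): chars_in_quartet=3 acc=0xA62 bytes_emitted=0
After char 3 ('U'=20): chars_in_quartet=4 acc=0x29894 -> emit 02 98 94, reset; bytes_emitted=3
After char 4 ('C'=2): chars_in_quartet=1 acc=0x2 bytes_emitted=3
After char 5 ('b'=27): chars_in_quartet=2 acc=0x9B bytes_emitted=3
After char 6 ('4'=56): chars_in_quartet=3 acc=0x26F8 bytes_emitted=3
After char 7 ('U'=20): chars_in_quartet=4 acc=0x9BE14 -> emit 09 BE 14, reset; bytes_emitted=6

Answer: 02 98 94 09 BE 14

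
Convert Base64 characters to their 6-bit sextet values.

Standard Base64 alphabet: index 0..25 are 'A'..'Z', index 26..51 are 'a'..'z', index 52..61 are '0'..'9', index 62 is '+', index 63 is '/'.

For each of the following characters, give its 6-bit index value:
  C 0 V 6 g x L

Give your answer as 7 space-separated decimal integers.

Answer: 2 52 21 58 32 49 11

Derivation:
'C': A..Z range, ord('C') − ord('A') = 2
'0': 0..9 range, 52 + ord('0') − ord('0') = 52
'V': A..Z range, ord('V') − ord('A') = 21
'6': 0..9 range, 52 + ord('6') − ord('0') = 58
'g': a..z range, 26 + ord('g') − ord('a') = 32
'x': a..z range, 26 + ord('x') − ord('a') = 49
'L': A..Z range, ord('L') − ord('A') = 11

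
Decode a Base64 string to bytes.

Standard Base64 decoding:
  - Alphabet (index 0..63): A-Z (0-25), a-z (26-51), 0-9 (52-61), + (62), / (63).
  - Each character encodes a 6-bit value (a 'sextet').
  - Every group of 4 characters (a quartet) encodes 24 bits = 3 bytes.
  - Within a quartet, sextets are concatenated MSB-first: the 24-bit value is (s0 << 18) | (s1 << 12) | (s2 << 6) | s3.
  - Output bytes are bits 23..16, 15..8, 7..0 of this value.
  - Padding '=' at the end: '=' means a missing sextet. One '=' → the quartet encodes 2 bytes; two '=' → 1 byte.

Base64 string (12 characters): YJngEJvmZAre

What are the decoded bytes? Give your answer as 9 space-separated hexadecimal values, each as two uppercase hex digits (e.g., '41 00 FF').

After char 0 ('Y'=24): chars_in_quartet=1 acc=0x18 bytes_emitted=0
After char 1 ('J'=9): chars_in_quartet=2 acc=0x609 bytes_emitted=0
After char 2 ('n'=39): chars_in_quartet=3 acc=0x18267 bytes_emitted=0
After char 3 ('g'=32): chars_in_quartet=4 acc=0x6099E0 -> emit 60 99 E0, reset; bytes_emitted=3
After char 4 ('E'=4): chars_in_quartet=1 acc=0x4 bytes_emitted=3
After char 5 ('J'=9): chars_in_quartet=2 acc=0x109 bytes_emitted=3
After char 6 ('v'=47): chars_in_quartet=3 acc=0x426F bytes_emitted=3
After char 7 ('m'=38): chars_in_quartet=4 acc=0x109BE6 -> emit 10 9B E6, reset; bytes_emitted=6
After char 8 ('Z'=25): chars_in_quartet=1 acc=0x19 bytes_emitted=6
After char 9 ('A'=0): chars_in_quartet=2 acc=0x640 bytes_emitted=6
After char 10 ('r'=43): chars_in_quartet=3 acc=0x1902B bytes_emitted=6
After char 11 ('e'=30): chars_in_quartet=4 acc=0x640ADE -> emit 64 0A DE, reset; bytes_emitted=9

Answer: 60 99 E0 10 9B E6 64 0A DE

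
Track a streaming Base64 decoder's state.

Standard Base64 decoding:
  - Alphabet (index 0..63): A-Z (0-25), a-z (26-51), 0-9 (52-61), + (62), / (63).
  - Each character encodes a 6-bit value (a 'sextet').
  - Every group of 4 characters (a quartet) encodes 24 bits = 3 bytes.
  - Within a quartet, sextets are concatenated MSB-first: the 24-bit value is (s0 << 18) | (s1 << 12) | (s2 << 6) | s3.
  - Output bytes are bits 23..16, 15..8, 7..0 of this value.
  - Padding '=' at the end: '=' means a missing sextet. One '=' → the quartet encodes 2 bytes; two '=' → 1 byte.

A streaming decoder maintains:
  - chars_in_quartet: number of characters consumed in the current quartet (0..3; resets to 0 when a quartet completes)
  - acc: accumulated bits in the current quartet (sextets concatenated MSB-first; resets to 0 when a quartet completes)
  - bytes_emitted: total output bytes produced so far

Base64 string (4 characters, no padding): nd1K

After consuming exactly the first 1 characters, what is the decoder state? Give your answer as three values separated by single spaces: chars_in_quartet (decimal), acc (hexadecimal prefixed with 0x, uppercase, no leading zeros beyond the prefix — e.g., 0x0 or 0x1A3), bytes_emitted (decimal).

After char 0 ('n'=39): chars_in_quartet=1 acc=0x27 bytes_emitted=0

Answer: 1 0x27 0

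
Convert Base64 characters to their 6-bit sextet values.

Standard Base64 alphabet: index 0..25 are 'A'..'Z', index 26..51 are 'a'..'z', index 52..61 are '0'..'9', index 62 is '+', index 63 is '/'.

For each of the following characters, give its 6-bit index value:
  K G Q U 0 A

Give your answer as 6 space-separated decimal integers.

Answer: 10 6 16 20 52 0

Derivation:
'K': A..Z range, ord('K') − ord('A') = 10
'G': A..Z range, ord('G') − ord('A') = 6
'Q': A..Z range, ord('Q') − ord('A') = 16
'U': A..Z range, ord('U') − ord('A') = 20
'0': 0..9 range, 52 + ord('0') − ord('0') = 52
'A': A..Z range, ord('A') − ord('A') = 0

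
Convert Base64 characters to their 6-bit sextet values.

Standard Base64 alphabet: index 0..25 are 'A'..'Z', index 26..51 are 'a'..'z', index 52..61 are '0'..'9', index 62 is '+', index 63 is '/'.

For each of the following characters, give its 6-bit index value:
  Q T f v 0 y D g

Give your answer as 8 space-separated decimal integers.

'Q': A..Z range, ord('Q') − ord('A') = 16
'T': A..Z range, ord('T') − ord('A') = 19
'f': a..z range, 26 + ord('f') − ord('a') = 31
'v': a..z range, 26 + ord('v') − ord('a') = 47
'0': 0..9 range, 52 + ord('0') − ord('0') = 52
'y': a..z range, 26 + ord('y') − ord('a') = 50
'D': A..Z range, ord('D') − ord('A') = 3
'g': a..z range, 26 + ord('g') − ord('a') = 32

Answer: 16 19 31 47 52 50 3 32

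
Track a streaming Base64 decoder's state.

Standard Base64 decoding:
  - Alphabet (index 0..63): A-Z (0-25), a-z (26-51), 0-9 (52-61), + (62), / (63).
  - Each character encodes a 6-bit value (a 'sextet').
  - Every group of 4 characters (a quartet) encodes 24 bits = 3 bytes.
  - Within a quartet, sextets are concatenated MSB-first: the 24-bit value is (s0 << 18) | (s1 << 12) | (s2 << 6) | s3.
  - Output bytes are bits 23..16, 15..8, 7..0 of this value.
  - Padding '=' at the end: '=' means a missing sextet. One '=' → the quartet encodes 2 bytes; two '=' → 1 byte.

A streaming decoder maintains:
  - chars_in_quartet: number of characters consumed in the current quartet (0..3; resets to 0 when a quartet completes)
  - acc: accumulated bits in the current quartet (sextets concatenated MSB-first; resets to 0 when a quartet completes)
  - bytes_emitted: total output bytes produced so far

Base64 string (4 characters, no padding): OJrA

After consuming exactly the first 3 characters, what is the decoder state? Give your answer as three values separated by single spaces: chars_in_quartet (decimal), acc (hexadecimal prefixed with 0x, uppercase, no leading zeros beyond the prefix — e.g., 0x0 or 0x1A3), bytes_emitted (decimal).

Answer: 3 0xE26B 0

Derivation:
After char 0 ('O'=14): chars_in_quartet=1 acc=0xE bytes_emitted=0
After char 1 ('J'=9): chars_in_quartet=2 acc=0x389 bytes_emitted=0
After char 2 ('r'=43): chars_in_quartet=3 acc=0xE26B bytes_emitted=0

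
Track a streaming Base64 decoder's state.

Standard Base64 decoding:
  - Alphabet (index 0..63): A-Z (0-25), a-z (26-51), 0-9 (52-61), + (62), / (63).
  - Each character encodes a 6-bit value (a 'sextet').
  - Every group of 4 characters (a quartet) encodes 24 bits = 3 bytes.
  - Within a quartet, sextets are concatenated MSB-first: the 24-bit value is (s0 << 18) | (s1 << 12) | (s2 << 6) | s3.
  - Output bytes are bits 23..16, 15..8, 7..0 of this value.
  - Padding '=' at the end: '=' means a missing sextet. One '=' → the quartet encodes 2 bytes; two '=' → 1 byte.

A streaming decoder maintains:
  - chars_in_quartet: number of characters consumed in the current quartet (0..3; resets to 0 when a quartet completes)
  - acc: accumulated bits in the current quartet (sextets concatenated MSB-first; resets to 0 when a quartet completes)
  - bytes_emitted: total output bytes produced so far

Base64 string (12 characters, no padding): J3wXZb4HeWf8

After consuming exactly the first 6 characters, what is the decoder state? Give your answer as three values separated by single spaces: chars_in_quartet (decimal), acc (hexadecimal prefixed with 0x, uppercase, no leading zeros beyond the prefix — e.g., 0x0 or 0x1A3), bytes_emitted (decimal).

Answer: 2 0x65B 3

Derivation:
After char 0 ('J'=9): chars_in_quartet=1 acc=0x9 bytes_emitted=0
After char 1 ('3'=55): chars_in_quartet=2 acc=0x277 bytes_emitted=0
After char 2 ('w'=48): chars_in_quartet=3 acc=0x9DF0 bytes_emitted=0
After char 3 ('X'=23): chars_in_quartet=4 acc=0x277C17 -> emit 27 7C 17, reset; bytes_emitted=3
After char 4 ('Z'=25): chars_in_quartet=1 acc=0x19 bytes_emitted=3
After char 5 ('b'=27): chars_in_quartet=2 acc=0x65B bytes_emitted=3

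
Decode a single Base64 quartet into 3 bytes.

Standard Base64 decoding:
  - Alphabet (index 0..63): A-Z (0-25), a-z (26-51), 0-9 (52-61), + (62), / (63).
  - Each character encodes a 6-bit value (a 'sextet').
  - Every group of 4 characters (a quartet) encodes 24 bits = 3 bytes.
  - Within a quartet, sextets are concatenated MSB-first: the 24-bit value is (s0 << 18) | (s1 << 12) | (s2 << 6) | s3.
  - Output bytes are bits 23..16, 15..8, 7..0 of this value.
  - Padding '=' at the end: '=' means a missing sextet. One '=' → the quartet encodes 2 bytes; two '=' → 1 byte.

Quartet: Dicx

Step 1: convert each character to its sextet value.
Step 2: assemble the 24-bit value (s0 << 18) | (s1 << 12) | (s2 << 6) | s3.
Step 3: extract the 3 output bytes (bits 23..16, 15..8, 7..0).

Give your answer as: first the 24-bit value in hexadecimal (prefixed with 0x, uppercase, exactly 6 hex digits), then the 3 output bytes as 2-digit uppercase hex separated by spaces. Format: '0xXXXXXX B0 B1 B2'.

Answer: 0x0E2731 0E 27 31

Derivation:
Sextets: D=3, i=34, c=28, x=49
24-bit: (3<<18) | (34<<12) | (28<<6) | 49
      = 0x0C0000 | 0x022000 | 0x000700 | 0x000031
      = 0x0E2731
Bytes: (v>>16)&0xFF=0E, (v>>8)&0xFF=27, v&0xFF=31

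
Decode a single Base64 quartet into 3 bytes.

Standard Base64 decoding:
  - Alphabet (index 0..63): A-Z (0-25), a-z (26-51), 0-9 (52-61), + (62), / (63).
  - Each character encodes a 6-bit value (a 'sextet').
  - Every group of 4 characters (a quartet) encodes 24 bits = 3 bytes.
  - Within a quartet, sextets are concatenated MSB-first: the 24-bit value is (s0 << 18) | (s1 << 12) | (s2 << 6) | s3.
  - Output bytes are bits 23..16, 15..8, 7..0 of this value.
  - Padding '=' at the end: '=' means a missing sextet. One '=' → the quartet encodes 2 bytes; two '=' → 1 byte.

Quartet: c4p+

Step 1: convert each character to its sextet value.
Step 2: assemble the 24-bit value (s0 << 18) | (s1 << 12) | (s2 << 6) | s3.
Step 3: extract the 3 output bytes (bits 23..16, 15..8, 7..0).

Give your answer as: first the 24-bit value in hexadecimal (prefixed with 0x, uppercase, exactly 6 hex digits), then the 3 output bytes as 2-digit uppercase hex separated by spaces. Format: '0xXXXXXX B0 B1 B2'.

Answer: 0x738A7E 73 8A 7E

Derivation:
Sextets: c=28, 4=56, p=41, +=62
24-bit: (28<<18) | (56<<12) | (41<<6) | 62
      = 0x700000 | 0x038000 | 0x000A40 | 0x00003E
      = 0x738A7E
Bytes: (v>>16)&0xFF=73, (v>>8)&0xFF=8A, v&0xFF=7E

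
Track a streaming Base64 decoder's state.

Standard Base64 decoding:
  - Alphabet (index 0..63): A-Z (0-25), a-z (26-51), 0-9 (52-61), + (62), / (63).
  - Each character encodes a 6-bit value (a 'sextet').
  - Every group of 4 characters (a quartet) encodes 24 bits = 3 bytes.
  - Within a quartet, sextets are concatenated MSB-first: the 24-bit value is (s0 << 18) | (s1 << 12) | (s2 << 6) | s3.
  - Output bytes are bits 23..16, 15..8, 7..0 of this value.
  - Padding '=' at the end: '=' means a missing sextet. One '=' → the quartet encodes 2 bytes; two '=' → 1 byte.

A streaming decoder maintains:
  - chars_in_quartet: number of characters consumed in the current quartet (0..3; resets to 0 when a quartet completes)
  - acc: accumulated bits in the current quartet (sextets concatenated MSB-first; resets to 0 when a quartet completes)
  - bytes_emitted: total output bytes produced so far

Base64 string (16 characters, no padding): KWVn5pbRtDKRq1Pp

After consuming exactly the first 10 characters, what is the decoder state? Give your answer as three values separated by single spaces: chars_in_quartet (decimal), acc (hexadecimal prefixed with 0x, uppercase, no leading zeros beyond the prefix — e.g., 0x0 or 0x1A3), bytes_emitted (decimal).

After char 0 ('K'=10): chars_in_quartet=1 acc=0xA bytes_emitted=0
After char 1 ('W'=22): chars_in_quartet=2 acc=0x296 bytes_emitted=0
After char 2 ('V'=21): chars_in_quartet=3 acc=0xA595 bytes_emitted=0
After char 3 ('n'=39): chars_in_quartet=4 acc=0x296567 -> emit 29 65 67, reset; bytes_emitted=3
After char 4 ('5'=57): chars_in_quartet=1 acc=0x39 bytes_emitted=3
After char 5 ('p'=41): chars_in_quartet=2 acc=0xE69 bytes_emitted=3
After char 6 ('b'=27): chars_in_quartet=3 acc=0x39A5B bytes_emitted=3
After char 7 ('R'=17): chars_in_quartet=4 acc=0xE696D1 -> emit E6 96 D1, reset; bytes_emitted=6
After char 8 ('t'=45): chars_in_quartet=1 acc=0x2D bytes_emitted=6
After char 9 ('D'=3): chars_in_quartet=2 acc=0xB43 bytes_emitted=6

Answer: 2 0xB43 6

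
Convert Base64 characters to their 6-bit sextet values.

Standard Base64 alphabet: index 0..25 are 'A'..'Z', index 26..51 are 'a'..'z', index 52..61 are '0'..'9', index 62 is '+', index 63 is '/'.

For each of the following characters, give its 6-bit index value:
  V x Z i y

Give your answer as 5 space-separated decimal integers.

'V': A..Z range, ord('V') − ord('A') = 21
'x': a..z range, 26 + ord('x') − ord('a') = 49
'Z': A..Z range, ord('Z') − ord('A') = 25
'i': a..z range, 26 + ord('i') − ord('a') = 34
'y': a..z range, 26 + ord('y') − ord('a') = 50

Answer: 21 49 25 34 50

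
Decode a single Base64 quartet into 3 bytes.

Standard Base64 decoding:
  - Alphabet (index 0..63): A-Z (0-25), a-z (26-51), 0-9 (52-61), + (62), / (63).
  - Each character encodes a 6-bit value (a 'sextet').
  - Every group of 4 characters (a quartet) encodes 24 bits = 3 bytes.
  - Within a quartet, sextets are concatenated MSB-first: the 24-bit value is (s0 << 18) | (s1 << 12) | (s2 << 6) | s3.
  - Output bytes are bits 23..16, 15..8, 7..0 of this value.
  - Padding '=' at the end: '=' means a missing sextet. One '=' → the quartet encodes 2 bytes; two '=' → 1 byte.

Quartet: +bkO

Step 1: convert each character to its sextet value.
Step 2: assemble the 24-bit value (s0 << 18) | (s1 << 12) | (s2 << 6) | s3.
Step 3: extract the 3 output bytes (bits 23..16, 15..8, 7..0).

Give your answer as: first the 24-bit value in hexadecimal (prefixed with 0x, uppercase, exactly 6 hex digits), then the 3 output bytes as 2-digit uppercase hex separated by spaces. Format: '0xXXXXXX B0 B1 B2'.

Sextets: +=62, b=27, k=36, O=14
24-bit: (62<<18) | (27<<12) | (36<<6) | 14
      = 0xF80000 | 0x01B000 | 0x000900 | 0x00000E
      = 0xF9B90E
Bytes: (v>>16)&0xFF=F9, (v>>8)&0xFF=B9, v&0xFF=0E

Answer: 0xF9B90E F9 B9 0E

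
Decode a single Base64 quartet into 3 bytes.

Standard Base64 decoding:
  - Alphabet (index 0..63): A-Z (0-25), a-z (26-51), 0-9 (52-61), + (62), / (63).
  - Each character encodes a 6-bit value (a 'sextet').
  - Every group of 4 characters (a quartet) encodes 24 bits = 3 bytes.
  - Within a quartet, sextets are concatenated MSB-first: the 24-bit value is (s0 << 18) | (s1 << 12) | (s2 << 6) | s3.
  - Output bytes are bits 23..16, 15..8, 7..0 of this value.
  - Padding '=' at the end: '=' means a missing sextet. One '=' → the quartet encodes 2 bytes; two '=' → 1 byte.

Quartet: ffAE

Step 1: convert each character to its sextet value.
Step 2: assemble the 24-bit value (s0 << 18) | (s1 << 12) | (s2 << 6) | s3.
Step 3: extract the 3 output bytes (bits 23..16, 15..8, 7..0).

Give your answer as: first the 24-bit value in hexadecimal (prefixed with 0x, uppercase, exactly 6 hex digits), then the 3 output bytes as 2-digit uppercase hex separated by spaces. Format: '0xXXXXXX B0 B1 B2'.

Sextets: f=31, f=31, A=0, E=4
24-bit: (31<<18) | (31<<12) | (0<<6) | 4
      = 0x7C0000 | 0x01F000 | 0x000000 | 0x000004
      = 0x7DF004
Bytes: (v>>16)&0xFF=7D, (v>>8)&0xFF=F0, v&0xFF=04

Answer: 0x7DF004 7D F0 04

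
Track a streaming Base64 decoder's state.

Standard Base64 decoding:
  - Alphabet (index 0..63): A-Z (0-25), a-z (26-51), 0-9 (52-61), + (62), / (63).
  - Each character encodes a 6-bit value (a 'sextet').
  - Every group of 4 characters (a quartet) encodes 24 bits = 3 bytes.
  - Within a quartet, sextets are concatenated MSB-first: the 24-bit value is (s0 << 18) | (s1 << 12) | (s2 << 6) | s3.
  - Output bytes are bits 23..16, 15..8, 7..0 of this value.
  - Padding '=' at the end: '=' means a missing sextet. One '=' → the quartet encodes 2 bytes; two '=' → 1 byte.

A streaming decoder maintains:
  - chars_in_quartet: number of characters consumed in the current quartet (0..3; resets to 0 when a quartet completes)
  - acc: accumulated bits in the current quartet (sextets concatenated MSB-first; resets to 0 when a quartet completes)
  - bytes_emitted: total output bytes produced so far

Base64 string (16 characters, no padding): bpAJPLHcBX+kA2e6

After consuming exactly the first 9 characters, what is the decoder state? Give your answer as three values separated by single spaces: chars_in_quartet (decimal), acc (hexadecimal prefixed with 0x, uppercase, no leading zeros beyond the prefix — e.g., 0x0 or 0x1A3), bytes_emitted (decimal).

Answer: 1 0x1 6

Derivation:
After char 0 ('b'=27): chars_in_quartet=1 acc=0x1B bytes_emitted=0
After char 1 ('p'=41): chars_in_quartet=2 acc=0x6E9 bytes_emitted=0
After char 2 ('A'=0): chars_in_quartet=3 acc=0x1BA40 bytes_emitted=0
After char 3 ('J'=9): chars_in_quartet=4 acc=0x6E9009 -> emit 6E 90 09, reset; bytes_emitted=3
After char 4 ('P'=15): chars_in_quartet=1 acc=0xF bytes_emitted=3
After char 5 ('L'=11): chars_in_quartet=2 acc=0x3CB bytes_emitted=3
After char 6 ('H'=7): chars_in_quartet=3 acc=0xF2C7 bytes_emitted=3
After char 7 ('c'=28): chars_in_quartet=4 acc=0x3CB1DC -> emit 3C B1 DC, reset; bytes_emitted=6
After char 8 ('B'=1): chars_in_quartet=1 acc=0x1 bytes_emitted=6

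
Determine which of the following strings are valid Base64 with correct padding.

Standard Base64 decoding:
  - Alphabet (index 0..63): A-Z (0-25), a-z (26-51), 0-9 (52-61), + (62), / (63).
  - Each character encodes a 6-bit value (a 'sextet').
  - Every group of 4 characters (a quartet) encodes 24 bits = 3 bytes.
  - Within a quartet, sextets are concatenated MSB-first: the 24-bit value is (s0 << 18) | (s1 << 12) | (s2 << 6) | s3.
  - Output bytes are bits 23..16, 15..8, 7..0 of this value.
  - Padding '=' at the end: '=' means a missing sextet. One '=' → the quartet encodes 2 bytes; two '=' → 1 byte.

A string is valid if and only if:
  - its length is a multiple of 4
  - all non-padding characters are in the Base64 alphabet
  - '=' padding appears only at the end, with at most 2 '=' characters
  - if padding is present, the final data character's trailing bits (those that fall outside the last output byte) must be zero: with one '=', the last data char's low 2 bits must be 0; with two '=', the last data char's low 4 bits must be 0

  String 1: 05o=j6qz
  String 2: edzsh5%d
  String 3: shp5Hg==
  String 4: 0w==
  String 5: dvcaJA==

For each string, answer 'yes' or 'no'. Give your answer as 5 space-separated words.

Answer: no no yes yes yes

Derivation:
String 1: '05o=j6qz' → invalid (bad char(s): ['=']; '=' in middle)
String 2: 'edzsh5%d' → invalid (bad char(s): ['%'])
String 3: 'shp5Hg==' → valid
String 4: '0w==' → valid
String 5: 'dvcaJA==' → valid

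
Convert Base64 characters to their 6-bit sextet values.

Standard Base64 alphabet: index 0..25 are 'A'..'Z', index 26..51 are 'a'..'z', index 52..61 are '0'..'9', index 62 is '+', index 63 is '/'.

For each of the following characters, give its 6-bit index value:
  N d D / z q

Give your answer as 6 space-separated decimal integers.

'N': A..Z range, ord('N') − ord('A') = 13
'd': a..z range, 26 + ord('d') − ord('a') = 29
'D': A..Z range, ord('D') − ord('A') = 3
'/': index 63
'z': a..z range, 26 + ord('z') − ord('a') = 51
'q': a..z range, 26 + ord('q') − ord('a') = 42

Answer: 13 29 3 63 51 42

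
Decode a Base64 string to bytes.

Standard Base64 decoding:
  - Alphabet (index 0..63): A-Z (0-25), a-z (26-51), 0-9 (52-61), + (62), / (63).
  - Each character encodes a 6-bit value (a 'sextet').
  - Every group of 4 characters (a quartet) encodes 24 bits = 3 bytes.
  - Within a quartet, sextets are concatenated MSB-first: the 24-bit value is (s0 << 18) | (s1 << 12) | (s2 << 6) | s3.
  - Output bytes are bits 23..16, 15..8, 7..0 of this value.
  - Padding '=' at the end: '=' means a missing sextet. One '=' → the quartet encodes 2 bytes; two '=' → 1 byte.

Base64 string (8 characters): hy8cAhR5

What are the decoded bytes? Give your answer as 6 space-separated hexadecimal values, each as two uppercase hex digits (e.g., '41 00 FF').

Answer: 87 2F 1C 02 14 79

Derivation:
After char 0 ('h'=33): chars_in_quartet=1 acc=0x21 bytes_emitted=0
After char 1 ('y'=50): chars_in_quartet=2 acc=0x872 bytes_emitted=0
After char 2 ('8'=60): chars_in_quartet=3 acc=0x21CBC bytes_emitted=0
After char 3 ('c'=28): chars_in_quartet=4 acc=0x872F1C -> emit 87 2F 1C, reset; bytes_emitted=3
After char 4 ('A'=0): chars_in_quartet=1 acc=0x0 bytes_emitted=3
After char 5 ('h'=33): chars_in_quartet=2 acc=0x21 bytes_emitted=3
After char 6 ('R'=17): chars_in_quartet=3 acc=0x851 bytes_emitted=3
After char 7 ('5'=57): chars_in_quartet=4 acc=0x21479 -> emit 02 14 79, reset; bytes_emitted=6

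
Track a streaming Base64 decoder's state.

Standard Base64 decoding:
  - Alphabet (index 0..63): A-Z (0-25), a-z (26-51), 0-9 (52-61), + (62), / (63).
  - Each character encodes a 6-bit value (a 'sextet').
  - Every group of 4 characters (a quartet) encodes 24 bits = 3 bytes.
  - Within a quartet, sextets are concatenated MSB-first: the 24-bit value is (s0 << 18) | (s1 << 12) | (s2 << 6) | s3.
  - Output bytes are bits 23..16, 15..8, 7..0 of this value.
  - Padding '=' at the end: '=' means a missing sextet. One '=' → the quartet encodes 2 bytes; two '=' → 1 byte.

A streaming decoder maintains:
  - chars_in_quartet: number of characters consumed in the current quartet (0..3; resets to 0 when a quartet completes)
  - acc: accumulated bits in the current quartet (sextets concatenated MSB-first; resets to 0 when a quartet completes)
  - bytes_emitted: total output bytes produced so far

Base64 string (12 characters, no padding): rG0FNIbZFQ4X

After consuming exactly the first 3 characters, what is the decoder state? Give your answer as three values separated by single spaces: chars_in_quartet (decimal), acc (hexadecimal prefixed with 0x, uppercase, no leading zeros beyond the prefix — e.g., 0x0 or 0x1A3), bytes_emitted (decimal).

Answer: 3 0x2B1B4 0

Derivation:
After char 0 ('r'=43): chars_in_quartet=1 acc=0x2B bytes_emitted=0
After char 1 ('G'=6): chars_in_quartet=2 acc=0xAC6 bytes_emitted=0
After char 2 ('0'=52): chars_in_quartet=3 acc=0x2B1B4 bytes_emitted=0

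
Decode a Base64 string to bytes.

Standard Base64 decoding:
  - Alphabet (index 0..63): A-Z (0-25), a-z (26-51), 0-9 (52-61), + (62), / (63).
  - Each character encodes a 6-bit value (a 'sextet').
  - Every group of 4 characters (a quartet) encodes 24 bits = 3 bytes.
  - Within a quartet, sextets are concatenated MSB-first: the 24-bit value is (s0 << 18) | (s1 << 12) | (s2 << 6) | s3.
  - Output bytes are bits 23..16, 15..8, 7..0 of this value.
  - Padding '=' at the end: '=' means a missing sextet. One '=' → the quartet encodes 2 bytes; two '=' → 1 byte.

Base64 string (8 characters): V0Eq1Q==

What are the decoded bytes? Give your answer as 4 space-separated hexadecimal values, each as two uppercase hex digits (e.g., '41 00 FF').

Answer: 57 41 2A D5

Derivation:
After char 0 ('V'=21): chars_in_quartet=1 acc=0x15 bytes_emitted=0
After char 1 ('0'=52): chars_in_quartet=2 acc=0x574 bytes_emitted=0
After char 2 ('E'=4): chars_in_quartet=3 acc=0x15D04 bytes_emitted=0
After char 3 ('q'=42): chars_in_quartet=4 acc=0x57412A -> emit 57 41 2A, reset; bytes_emitted=3
After char 4 ('1'=53): chars_in_quartet=1 acc=0x35 bytes_emitted=3
After char 5 ('Q'=16): chars_in_quartet=2 acc=0xD50 bytes_emitted=3
Padding '==': partial quartet acc=0xD50 -> emit D5; bytes_emitted=4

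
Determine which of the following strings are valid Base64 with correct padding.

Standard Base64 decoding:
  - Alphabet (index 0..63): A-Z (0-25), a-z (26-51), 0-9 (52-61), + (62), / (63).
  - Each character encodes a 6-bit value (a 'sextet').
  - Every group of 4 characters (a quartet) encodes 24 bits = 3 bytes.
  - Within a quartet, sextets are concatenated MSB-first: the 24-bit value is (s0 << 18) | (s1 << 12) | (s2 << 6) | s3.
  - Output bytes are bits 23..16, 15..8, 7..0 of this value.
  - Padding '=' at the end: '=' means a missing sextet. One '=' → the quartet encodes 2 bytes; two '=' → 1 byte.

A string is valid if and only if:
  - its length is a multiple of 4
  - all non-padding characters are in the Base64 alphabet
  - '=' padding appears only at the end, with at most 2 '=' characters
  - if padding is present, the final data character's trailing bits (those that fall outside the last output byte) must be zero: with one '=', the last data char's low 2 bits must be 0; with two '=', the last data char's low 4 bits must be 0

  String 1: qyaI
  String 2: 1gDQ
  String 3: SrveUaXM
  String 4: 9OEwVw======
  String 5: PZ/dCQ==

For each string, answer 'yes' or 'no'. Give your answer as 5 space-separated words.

String 1: 'qyaI' → valid
String 2: '1gDQ' → valid
String 3: 'SrveUaXM' → valid
String 4: '9OEwVw======' → invalid (6 pad chars (max 2))
String 5: 'PZ/dCQ==' → valid

Answer: yes yes yes no yes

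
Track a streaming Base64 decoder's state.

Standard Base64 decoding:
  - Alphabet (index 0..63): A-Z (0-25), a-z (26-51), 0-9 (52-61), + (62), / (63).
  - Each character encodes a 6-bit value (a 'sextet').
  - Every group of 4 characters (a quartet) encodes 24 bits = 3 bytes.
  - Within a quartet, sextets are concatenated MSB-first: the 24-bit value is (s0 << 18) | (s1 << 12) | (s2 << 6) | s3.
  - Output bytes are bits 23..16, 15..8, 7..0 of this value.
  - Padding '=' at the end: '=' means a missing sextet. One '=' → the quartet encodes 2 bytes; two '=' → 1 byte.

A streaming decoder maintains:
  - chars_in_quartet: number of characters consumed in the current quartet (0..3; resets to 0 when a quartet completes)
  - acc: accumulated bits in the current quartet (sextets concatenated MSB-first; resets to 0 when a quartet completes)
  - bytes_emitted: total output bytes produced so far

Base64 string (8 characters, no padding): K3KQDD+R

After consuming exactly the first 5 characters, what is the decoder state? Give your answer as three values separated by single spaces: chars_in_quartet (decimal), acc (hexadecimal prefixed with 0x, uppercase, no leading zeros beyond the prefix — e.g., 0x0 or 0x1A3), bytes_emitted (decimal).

Answer: 1 0x3 3

Derivation:
After char 0 ('K'=10): chars_in_quartet=1 acc=0xA bytes_emitted=0
After char 1 ('3'=55): chars_in_quartet=2 acc=0x2B7 bytes_emitted=0
After char 2 ('K'=10): chars_in_quartet=3 acc=0xADCA bytes_emitted=0
After char 3 ('Q'=16): chars_in_quartet=4 acc=0x2B7290 -> emit 2B 72 90, reset; bytes_emitted=3
After char 4 ('D'=3): chars_in_quartet=1 acc=0x3 bytes_emitted=3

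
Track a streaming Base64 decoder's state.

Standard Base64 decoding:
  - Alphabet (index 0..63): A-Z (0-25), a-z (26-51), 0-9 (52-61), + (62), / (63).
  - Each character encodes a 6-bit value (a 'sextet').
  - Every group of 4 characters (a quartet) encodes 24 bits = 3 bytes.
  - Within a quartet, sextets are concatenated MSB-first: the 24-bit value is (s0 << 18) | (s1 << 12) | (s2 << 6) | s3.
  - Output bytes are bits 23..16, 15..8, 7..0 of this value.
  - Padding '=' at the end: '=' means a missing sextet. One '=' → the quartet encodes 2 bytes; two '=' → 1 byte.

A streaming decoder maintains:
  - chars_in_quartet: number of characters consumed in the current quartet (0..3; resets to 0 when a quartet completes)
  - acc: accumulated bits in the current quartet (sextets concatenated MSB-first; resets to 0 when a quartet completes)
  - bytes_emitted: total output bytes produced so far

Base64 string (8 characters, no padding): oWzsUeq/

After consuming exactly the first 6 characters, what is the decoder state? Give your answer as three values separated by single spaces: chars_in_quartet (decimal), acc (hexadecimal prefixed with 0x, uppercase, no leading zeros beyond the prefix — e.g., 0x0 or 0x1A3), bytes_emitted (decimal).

Answer: 2 0x51E 3

Derivation:
After char 0 ('o'=40): chars_in_quartet=1 acc=0x28 bytes_emitted=0
After char 1 ('W'=22): chars_in_quartet=2 acc=0xA16 bytes_emitted=0
After char 2 ('z'=51): chars_in_quartet=3 acc=0x285B3 bytes_emitted=0
After char 3 ('s'=44): chars_in_quartet=4 acc=0xA16CEC -> emit A1 6C EC, reset; bytes_emitted=3
After char 4 ('U'=20): chars_in_quartet=1 acc=0x14 bytes_emitted=3
After char 5 ('e'=30): chars_in_quartet=2 acc=0x51E bytes_emitted=3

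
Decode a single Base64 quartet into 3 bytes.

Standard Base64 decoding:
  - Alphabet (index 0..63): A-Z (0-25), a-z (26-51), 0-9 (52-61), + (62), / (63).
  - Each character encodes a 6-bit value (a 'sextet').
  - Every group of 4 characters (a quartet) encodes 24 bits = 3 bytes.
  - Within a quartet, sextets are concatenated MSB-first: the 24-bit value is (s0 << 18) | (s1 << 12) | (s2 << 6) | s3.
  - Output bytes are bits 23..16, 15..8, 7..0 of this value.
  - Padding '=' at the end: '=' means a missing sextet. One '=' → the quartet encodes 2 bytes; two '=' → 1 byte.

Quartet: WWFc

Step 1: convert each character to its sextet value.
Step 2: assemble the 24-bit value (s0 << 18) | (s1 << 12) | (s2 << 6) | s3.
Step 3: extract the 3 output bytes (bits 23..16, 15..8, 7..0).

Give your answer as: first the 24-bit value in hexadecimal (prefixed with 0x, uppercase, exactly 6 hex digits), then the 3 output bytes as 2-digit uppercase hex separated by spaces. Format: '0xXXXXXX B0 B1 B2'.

Answer: 0x59615C 59 61 5C

Derivation:
Sextets: W=22, W=22, F=5, c=28
24-bit: (22<<18) | (22<<12) | (5<<6) | 28
      = 0x580000 | 0x016000 | 0x000140 | 0x00001C
      = 0x59615C
Bytes: (v>>16)&0xFF=59, (v>>8)&0xFF=61, v&0xFF=5C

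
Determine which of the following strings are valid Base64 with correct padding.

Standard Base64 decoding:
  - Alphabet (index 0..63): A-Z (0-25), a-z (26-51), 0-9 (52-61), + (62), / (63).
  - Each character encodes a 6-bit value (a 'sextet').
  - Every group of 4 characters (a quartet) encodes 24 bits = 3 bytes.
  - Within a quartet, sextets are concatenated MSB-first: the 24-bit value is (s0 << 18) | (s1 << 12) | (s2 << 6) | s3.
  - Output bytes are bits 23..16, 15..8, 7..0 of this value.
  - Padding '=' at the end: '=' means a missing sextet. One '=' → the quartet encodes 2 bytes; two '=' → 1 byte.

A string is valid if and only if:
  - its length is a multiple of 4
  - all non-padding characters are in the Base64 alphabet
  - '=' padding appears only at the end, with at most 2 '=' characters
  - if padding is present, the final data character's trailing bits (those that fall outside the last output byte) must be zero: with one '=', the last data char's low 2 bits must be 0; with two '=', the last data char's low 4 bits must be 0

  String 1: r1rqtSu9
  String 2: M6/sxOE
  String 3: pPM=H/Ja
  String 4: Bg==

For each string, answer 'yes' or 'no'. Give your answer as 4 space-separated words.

Answer: yes no no yes

Derivation:
String 1: 'r1rqtSu9' → valid
String 2: 'M6/sxOE' → invalid (len=7 not mult of 4)
String 3: 'pPM=H/Ja' → invalid (bad char(s): ['=']; '=' in middle)
String 4: 'Bg==' → valid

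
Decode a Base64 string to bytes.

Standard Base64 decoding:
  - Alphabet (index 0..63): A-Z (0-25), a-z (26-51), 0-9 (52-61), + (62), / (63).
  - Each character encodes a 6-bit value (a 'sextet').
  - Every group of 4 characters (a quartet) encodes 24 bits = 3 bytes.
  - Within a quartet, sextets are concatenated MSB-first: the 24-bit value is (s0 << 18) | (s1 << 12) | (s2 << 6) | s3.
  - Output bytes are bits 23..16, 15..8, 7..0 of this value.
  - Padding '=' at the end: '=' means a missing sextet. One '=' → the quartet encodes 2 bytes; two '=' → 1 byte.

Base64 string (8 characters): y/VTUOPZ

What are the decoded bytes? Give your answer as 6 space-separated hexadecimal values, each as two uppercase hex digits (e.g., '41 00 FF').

After char 0 ('y'=50): chars_in_quartet=1 acc=0x32 bytes_emitted=0
After char 1 ('/'=63): chars_in_quartet=2 acc=0xCBF bytes_emitted=0
After char 2 ('V'=21): chars_in_quartet=3 acc=0x32FD5 bytes_emitted=0
After char 3 ('T'=19): chars_in_quartet=4 acc=0xCBF553 -> emit CB F5 53, reset; bytes_emitted=3
After char 4 ('U'=20): chars_in_quartet=1 acc=0x14 bytes_emitted=3
After char 5 ('O'=14): chars_in_quartet=2 acc=0x50E bytes_emitted=3
After char 6 ('P'=15): chars_in_quartet=3 acc=0x1438F bytes_emitted=3
After char 7 ('Z'=25): chars_in_quartet=4 acc=0x50E3D9 -> emit 50 E3 D9, reset; bytes_emitted=6

Answer: CB F5 53 50 E3 D9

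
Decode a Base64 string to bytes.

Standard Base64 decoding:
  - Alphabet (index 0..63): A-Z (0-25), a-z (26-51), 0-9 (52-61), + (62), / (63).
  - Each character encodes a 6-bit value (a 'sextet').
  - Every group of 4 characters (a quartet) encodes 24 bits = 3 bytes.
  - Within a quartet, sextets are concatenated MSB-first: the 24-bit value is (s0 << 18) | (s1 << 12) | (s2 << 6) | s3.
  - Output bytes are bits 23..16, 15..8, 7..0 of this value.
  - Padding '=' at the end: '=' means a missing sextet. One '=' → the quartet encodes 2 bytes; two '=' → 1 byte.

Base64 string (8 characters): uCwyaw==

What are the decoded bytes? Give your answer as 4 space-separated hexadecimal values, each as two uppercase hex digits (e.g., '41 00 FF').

After char 0 ('u'=46): chars_in_quartet=1 acc=0x2E bytes_emitted=0
After char 1 ('C'=2): chars_in_quartet=2 acc=0xB82 bytes_emitted=0
After char 2 ('w'=48): chars_in_quartet=3 acc=0x2E0B0 bytes_emitted=0
After char 3 ('y'=50): chars_in_quartet=4 acc=0xB82C32 -> emit B8 2C 32, reset; bytes_emitted=3
After char 4 ('a'=26): chars_in_quartet=1 acc=0x1A bytes_emitted=3
After char 5 ('w'=48): chars_in_quartet=2 acc=0x6B0 bytes_emitted=3
Padding '==': partial quartet acc=0x6B0 -> emit 6B; bytes_emitted=4

Answer: B8 2C 32 6B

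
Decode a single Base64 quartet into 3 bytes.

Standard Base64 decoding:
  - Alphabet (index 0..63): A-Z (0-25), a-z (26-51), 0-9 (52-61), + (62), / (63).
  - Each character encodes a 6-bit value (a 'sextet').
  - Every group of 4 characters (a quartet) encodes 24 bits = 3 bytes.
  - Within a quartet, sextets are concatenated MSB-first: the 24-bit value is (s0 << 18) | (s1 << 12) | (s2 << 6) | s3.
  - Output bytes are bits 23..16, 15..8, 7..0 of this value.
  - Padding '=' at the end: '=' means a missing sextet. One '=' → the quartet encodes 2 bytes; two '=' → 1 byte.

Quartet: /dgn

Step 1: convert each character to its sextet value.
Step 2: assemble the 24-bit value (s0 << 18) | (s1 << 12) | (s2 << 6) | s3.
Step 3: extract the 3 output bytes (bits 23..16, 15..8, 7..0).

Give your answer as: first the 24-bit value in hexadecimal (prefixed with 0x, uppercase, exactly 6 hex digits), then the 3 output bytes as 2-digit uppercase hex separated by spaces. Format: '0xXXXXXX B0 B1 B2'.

Answer: 0xFDD827 FD D8 27

Derivation:
Sextets: /=63, d=29, g=32, n=39
24-bit: (63<<18) | (29<<12) | (32<<6) | 39
      = 0xFC0000 | 0x01D000 | 0x000800 | 0x000027
      = 0xFDD827
Bytes: (v>>16)&0xFF=FD, (v>>8)&0xFF=D8, v&0xFF=27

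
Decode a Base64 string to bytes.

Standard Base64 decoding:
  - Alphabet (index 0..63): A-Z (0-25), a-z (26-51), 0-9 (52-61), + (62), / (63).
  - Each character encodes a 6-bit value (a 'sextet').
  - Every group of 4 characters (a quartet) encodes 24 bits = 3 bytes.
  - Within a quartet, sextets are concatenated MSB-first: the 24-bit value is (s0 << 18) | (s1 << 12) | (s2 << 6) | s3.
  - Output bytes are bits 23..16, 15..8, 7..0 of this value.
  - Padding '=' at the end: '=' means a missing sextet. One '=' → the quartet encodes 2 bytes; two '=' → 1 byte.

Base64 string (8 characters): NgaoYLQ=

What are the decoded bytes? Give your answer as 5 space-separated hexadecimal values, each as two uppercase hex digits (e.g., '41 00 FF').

After char 0 ('N'=13): chars_in_quartet=1 acc=0xD bytes_emitted=0
After char 1 ('g'=32): chars_in_quartet=2 acc=0x360 bytes_emitted=0
After char 2 ('a'=26): chars_in_quartet=3 acc=0xD81A bytes_emitted=0
After char 3 ('o'=40): chars_in_quartet=4 acc=0x3606A8 -> emit 36 06 A8, reset; bytes_emitted=3
After char 4 ('Y'=24): chars_in_quartet=1 acc=0x18 bytes_emitted=3
After char 5 ('L'=11): chars_in_quartet=2 acc=0x60B bytes_emitted=3
After char 6 ('Q'=16): chars_in_quartet=3 acc=0x182D0 bytes_emitted=3
Padding '=': partial quartet acc=0x182D0 -> emit 60 B4; bytes_emitted=5

Answer: 36 06 A8 60 B4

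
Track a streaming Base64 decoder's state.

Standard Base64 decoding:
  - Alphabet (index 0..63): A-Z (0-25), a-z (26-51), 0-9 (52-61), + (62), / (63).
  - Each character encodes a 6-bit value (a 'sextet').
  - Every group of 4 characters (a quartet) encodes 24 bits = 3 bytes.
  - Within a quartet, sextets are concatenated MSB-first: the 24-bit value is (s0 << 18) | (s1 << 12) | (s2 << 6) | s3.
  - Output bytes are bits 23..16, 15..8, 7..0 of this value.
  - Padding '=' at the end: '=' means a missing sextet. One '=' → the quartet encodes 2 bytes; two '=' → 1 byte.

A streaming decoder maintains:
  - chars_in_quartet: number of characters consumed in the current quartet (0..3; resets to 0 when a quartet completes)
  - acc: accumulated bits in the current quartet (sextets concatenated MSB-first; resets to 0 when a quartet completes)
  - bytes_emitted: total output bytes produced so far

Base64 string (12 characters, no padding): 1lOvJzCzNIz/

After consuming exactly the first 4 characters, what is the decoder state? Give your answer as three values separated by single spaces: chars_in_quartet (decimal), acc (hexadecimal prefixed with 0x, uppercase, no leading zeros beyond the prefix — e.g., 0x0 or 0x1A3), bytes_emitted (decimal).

After char 0 ('1'=53): chars_in_quartet=1 acc=0x35 bytes_emitted=0
After char 1 ('l'=37): chars_in_quartet=2 acc=0xD65 bytes_emitted=0
After char 2 ('O'=14): chars_in_quartet=3 acc=0x3594E bytes_emitted=0
After char 3 ('v'=47): chars_in_quartet=4 acc=0xD653AF -> emit D6 53 AF, reset; bytes_emitted=3

Answer: 0 0x0 3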